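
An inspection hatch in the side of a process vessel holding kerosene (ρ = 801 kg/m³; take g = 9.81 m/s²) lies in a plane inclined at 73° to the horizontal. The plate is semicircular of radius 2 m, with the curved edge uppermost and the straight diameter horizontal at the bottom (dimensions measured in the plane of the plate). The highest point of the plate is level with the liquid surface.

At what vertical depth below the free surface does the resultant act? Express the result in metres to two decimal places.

h_p = 1.33 m

γ = ρg = 801 × 9.81 / 1000 = 7.85781 kN/m³.
Let θ = 73° be the plate's angle to the horizontal; measure y along the incline from where the plane meets the free surface. Vertical depth h = y·sinθ with sinθ = 0.956305.
The centroid lies 4r/(3π) = 0.848826 m above the diameter, so r − 4r/(3π) = 2 − 0.848826 = 1.15117 m below the topmost point, so y_c = 1.15117 m and h_c = 1.15117 × 0.956305 = 1.10087 m.
A = πr²/2 = π × 2²/2 = 6.28319 m².
Resultant F = γ·h_c·A = 7.85781 × 1.10087 × 6.28319 = 54.3523 kN.
I_c = (π/8 − 8/(9π))·r⁴ = 0.109757 × 2⁴ = 1.75611 m⁴.
Centre of pressure: y_p = y_c + I_c/(y_c·A) = 1.15117 + 1.75611/(1.15117 × 6.28319) = 1.15117 + 0.242791 = 1.39396 m along the plane.
Vertically, h_p = y_p·sinθ = 1.39396 × 0.956305 = 1.33305 m.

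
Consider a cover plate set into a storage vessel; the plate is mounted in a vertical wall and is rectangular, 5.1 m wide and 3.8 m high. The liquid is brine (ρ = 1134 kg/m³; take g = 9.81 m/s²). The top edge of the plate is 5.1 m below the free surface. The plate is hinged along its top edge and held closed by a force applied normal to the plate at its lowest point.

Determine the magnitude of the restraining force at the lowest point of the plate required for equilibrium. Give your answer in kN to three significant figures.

P ≈ 823 kN

γ = ρg = 1134 × 9.81 / 1000 = 11.12454 kN/m³.
The centroid lies 3.8/2 = 1.9 m below the top edge, so the centroid depth is h_c = 5.1 + 1.9 = 7 m.
A = 5.1 × 3.8 = 19.38 m².
Resultant F = γ·h_c·A = 11.12454 × 7 × 19.38 = 1509.16 kN.
I_c = b·h³/12 = 5.1 × 3.8³/12 = 23.3206 m⁴.
Centre of pressure: y_p = y_c + I_c/(y_c·A) = 7 + 23.3206/(7 × 19.38) = 7 + 0.171905 = 7.1719 m along the plane.
The resultant acts 1.9 + 0.171905 = 2.07191 m (along the plate) below the hinge at the top edge, so the moment about the hinge is M = F × 2.07191 = 1509.16 × 2.07191 = 3126.84 kN·m.
A normal force at the bottom, 3.8 m from the hinge, must supply this moment: P = 3126.84/3.8 = 822.853 kN.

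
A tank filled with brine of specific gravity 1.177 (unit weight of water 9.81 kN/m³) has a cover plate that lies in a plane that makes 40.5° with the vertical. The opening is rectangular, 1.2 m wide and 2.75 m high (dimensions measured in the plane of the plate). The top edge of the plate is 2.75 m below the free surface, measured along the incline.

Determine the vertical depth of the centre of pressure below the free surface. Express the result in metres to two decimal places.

γ = 1.177 × 9.81 = 11.54637 kN/m³.
The plate makes 40.5° with the vertical, i.e. θ = 90° − 40.5° = 49.5° to the horizontal. Measuring y along the incline from the free-surface line, vertical depth h = y·sinθ with sinθ = 0.760406.
The centroid lies 2.75/2 = 1.375 m below the top edge, so y_c = 2.75 + 1.375 = 4.125 m and h_c = 4.125 × 0.760406 = 3.13667 m.
A = 1.2 × 2.75 = 3.3 m².
Resultant F = γ·h_c·A = 11.54637 × 3.13667 × 3.3 = 119.517 kN.
I_c = b·h³/12 = 1.2 × 2.75³/12 = 2.07969 m⁴.
Centre of pressure: y_p = y_c + I_c/(y_c·A) = 4.125 + 2.07969/(4.125 × 3.3) = 4.125 + 0.152778 = 4.27778 m along the plane.
Vertically, h_p = y_p·sinθ = 4.27778 × 0.760406 = 3.25285 m.

h_p = 3.25 m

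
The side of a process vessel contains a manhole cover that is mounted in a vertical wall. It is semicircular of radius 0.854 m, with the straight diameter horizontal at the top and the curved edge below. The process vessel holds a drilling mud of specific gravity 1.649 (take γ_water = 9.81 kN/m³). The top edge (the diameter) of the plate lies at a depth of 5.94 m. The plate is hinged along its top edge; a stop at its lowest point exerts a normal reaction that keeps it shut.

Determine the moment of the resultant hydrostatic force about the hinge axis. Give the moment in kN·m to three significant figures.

γ = 1.649 × 9.81 = 16.17669 kN/m³.
The centroid of a semicircle lies 4r/(3π) = 0.362449 m from the diameter, here below the top edge, so the centroid depth is h_c = 5.94 + 0.362449 = 6.30245 m.
A = πr²/2 = π × 0.854²/2 = 1.14561 m².
Resultant F = γ·h_c·A = 16.17669 × 6.30245 × 1.14561 = 116.798 kN.
I_c = (π/8 − 8/(9π))·r⁴ = 0.109757 × 0.854⁴ = 0.0583799 m⁴.
Centre of pressure: y_p = y_c + I_c/(y_c·A) = 6.30245 + 0.0583799/(6.30245 × 1.14561) = 6.30245 + 0.00808569 = 6.31054 m along the plane.
The resultant acts 0.362449 + 0.00808569 = 0.370535 m (along the plate) below the hinge at the top edge, so the moment about the hinge is M = F × 0.370535 = 116.798 × 0.370535 = 43.2777 kN·m.

M ≈ 43.3 kN·m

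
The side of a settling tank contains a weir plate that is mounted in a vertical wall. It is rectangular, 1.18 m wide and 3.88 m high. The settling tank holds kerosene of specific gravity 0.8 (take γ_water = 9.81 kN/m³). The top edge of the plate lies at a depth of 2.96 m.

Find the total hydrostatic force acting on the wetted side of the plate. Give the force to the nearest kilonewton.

γ = 0.8 × 9.81 = 7.848 kN/m³.
The centroid lies 3.88/2 = 1.94 m below the top edge, so the centroid depth is h_c = 2.96 + 1.94 = 4.9 m.
A = 1.18 × 3.88 = 4.5784 m².
Resultant F = γ·h_c·A = 7.848 × 4.9 × 4.5784 = 176.063 kN.

F ≈ 176 kN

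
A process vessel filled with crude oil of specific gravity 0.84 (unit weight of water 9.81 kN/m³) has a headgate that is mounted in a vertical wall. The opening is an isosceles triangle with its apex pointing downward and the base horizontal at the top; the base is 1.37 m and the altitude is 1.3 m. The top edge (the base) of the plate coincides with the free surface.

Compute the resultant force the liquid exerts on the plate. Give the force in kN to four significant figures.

F ≈ 3.180 kN

γ = 0.84 × 9.81 = 8.2404 kN/m³.
With the apex down, the centroid sits h/3 = 1.3/3 = 0.433333 m below the base (the top edge), so the centroid depth is h_c = 0.433333 m.
A = ½ × 1.37 × 1.3 = 0.8905 m².
Resultant F = γ·h_c·A = 8.2404 × 0.433333 × 0.8905 = 3.17983 kN.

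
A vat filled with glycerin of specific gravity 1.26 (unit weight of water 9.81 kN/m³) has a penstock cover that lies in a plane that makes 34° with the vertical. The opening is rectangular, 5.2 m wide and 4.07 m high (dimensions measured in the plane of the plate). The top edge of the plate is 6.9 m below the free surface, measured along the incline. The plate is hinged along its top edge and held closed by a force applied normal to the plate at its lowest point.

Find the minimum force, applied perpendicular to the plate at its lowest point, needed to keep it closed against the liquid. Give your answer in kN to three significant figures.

γ = 1.26 × 9.81 = 12.3606 kN/m³.
The plate makes 34° with the vertical, i.e. θ = 90° − 34° = 56° to the horizontal. Measuring y along the incline from the free-surface line, vertical depth h = y·sinθ with sinθ = 0.829038.
The centroid lies 4.07/2 = 2.035 m below the top edge, so y_c = 6.9 + 2.035 = 8.935 m and h_c = 8.935 × 0.829038 = 7.40745 m.
A = 5.2 × 4.07 = 21.164 m².
Resultant F = γ·h_c·A = 12.3606 × 7.40745 × 21.164 = 1937.79 kN.
I_c = b·h³/12 = 5.2 × 4.07³/12 = 29.215 m⁴.
Centre of pressure: y_p = y_c + I_c/(y_c·A) = 8.935 + 29.215/(8.935 × 21.164) = 8.935 + 0.154495 = 9.0895 m along the plane.
The resultant acts 2.035 + 0.154495 = 2.18949 m (along the plate) below the hinge at the top edge, so the moment about the hinge is M = F × 2.18949 = 1937.79 × 2.18949 = 4242.77 kN·m.
A normal force at the bottom, 4.07 m from the hinge, must supply this moment: P = 4242.77/4.07 = 1042.45 kN.

P ≈ 1040 kN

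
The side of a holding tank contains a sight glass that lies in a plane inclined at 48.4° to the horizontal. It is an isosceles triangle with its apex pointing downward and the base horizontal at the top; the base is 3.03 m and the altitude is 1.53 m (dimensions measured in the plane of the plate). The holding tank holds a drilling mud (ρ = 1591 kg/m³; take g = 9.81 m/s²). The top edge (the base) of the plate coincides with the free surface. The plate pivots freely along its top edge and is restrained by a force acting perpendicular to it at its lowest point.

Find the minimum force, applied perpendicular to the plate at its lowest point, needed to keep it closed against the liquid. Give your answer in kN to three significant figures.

P ≈ 6.90 kN

γ = ρg = 1591 × 9.81 / 1000 = 15.60771 kN/m³.
Let θ = 48.4° be the plate's angle to the horizontal; measure y along the incline from where the plane meets the free surface. Vertical depth h = y·sinθ with sinθ = 0.747798.
With the apex down, the centroid sits h/3 = 1.53/3 = 0.51 m below the base (the top edge), so y_c = 0.51 m and h_c = 0.51 × 0.747798 = 0.381377 m.
A = ½ × 3.03 × 1.53 = 2.31795 m².
Resultant F = γ·h_c·A = 15.60771 × 0.381377 × 2.31795 = 13.7974 kN.
I_c = b·h³/36 = 3.03 × 1.53³/36 = 0.301449 m⁴.
Centre of pressure: y_p = y_c + I_c/(y_c·A) = 0.51 + 0.301449/(0.51 × 2.31795) = 0.51 + 0.255 = 0.765 m along the plane.
The resultant acts 0.51 + 0.255 = 0.765 m (along the plate) below the hinge at the top edge, so the moment about the hinge is M = F × 0.765 = 13.7974 × 0.765 = 10.555 kN·m.
A normal force at the bottom, 1.53 m from the hinge, must supply this moment: P = 10.555/1.53 = 6.89869 kN.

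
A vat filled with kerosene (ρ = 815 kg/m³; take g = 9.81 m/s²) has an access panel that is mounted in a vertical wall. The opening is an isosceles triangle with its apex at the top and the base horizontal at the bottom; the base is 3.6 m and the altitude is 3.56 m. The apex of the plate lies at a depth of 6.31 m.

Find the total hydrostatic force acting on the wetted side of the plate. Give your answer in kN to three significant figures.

F ≈ 445 kN

γ = ρg = 815 × 9.81 / 1000 = 7.99515 kN/m³.
With the apex up, the centroid sits 2h/3 = 2 × 3.56/3 = 2.37333 m below the apex, so the centroid depth is h_c = 6.31 + 2.37333 = 8.68333 m.
A = ½ × 3.6 × 3.56 = 6.408 m².
Resultant F = γ·h_c·A = 7.99515 × 8.68333 × 6.408 = 444.872 kN.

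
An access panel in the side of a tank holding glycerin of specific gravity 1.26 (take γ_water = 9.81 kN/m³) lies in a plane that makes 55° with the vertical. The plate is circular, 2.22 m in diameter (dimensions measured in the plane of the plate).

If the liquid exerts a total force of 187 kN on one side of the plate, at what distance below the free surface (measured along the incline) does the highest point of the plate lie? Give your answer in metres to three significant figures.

γ = 1.26 × 9.81 = 12.3606 kN/m³.
A = π(1.11)² = 3.87076 m².
From F = γ·h_c·A, the centroid depth is h_c = 187/(12.3606 × 3.87076) = 3.90846 m.
The plate makes 55° with the vertical, i.e. θ = 90° − 55° = 35° to the horizontal. Measuring y along the incline from the free-surface line, vertical depth h = y·sinθ with sinθ = 0.573576.
Along the incline, y_c = h_c/sinθ = 3.90846/0.573576 = 6.8142 m.
The centroid is at the centre, 1.11 m below the top of the plate, so the highest point sits at y_top = 6.8142 − 1.11 = 5.7042 m along the incline.

y_top ≈ 5.70 m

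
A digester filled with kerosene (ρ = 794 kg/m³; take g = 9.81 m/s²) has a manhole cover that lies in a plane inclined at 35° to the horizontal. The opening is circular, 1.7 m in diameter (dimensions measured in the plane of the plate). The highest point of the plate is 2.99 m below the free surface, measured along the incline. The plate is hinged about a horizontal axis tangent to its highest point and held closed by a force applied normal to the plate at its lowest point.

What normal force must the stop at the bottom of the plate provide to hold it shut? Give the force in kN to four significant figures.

γ = ρg = 794 × 9.81 / 1000 = 7.78914 kN/m³.
Let θ = 35° be the plate's angle to the horizontal; measure y along the incline from where the plane meets the free surface. Vertical depth h = y·sinθ with sinθ = 0.573576.
The centroid is at the centre, 0.85 m below the top of the plate, so y_c = 2.99 + 0.85 = 3.84 m and h_c = 3.84 × 0.573576 = 2.20253 m.
A = π(0.85)² = 2.2698 m².
Resultant F = γ·h_c·A = 7.78914 × 2.20253 × 2.2698 = 38.9403 kN.
I_c = πr⁴/4 = π × 0.85⁴/4 = 0.409983 m⁴.
Centre of pressure: y_p = y_c + I_c/(y_c·A) = 3.84 + 0.409983/(3.84 × 2.2698) = 3.84 + 0.0470378 = 3.88704 m along the plane.
The resultant acts 0.85 + 0.0470378 = 0.897038 m (along the plate) below the hinge at the top edge, so the moment about the hinge is M = F × 0.897038 = 38.9403 × 0.897038 = 34.9309 kN·m.
A normal force at the bottom, 1.7 m from the hinge, must supply this moment: P = 34.9309/1.7 = 20.5476 kN.

P ≈ 20.55 kN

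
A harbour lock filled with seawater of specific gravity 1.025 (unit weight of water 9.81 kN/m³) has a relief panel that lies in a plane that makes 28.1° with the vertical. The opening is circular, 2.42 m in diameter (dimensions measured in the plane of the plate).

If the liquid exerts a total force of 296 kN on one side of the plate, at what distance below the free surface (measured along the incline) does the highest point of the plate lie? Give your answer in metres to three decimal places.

γ = 1.025 × 9.81 = 10.05525 kN/m³.
A = π(1.21)² = 4.59961 m².
From F = γ·h_c·A, the centroid depth is h_c = 296/(10.05525 × 4.59961) = 6.39997 m.
The plate makes 28.1° with the vertical, i.e. θ = 90° − 28.1° = 61.9° to the horizontal. Measuring y along the incline from the free-surface line, vertical depth h = y·sinθ with sinθ = 0.882127.
Along the incline, y_c = h_c/sinθ = 6.39997/0.882127 = 7.25516 m.
The centroid is at the centre, 1.21 m below the top of the plate, so the highest point sits at y_top = 7.25516 − 1.21 = 6.04516 m along the incline.

y_top ≈ 6.045 m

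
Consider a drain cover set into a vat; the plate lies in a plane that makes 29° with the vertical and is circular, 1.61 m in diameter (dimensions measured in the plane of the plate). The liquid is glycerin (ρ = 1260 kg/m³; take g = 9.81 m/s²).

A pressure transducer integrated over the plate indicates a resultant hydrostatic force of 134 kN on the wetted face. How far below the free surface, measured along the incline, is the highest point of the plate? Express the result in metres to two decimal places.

γ = ρg = 1260 × 9.81 / 1000 = 12.3606 kN/m³.
A = π(0.805)² = 2.03583 m².
From F = γ·h_c·A, the centroid depth is h_c = 134/(12.3606 × 2.03583) = 5.32505 m.
The plate makes 29° with the vertical, i.e. θ = 90° − 29° = 61° to the horizontal. Measuring y along the incline from the free-surface line, vertical depth h = y·sinθ with sinθ = 0.874620.
Along the incline, y_c = h_c/sinθ = 5.32505/0.874620 = 6.08842 m.
The centroid is at the centre, 0.805 m below the top of the plate, so the highest point sits at y_top = 6.08842 − 0.805 = 5.28342 m along the incline.

y_top ≈ 5.28 m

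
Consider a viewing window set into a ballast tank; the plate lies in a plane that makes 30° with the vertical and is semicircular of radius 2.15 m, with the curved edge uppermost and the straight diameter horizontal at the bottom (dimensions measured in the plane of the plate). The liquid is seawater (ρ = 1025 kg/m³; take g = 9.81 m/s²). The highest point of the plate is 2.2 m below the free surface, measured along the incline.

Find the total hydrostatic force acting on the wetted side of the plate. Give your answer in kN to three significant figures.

γ = ρg = 1025 × 9.81 / 1000 = 10.05525 kN/m³.
The plate makes 30° with the vertical, i.e. θ = 90° − 30° = 60° to the horizontal. Measuring y along the incline from the free-surface line, vertical depth h = y·sinθ with sinθ = 0.866025.
The centroid lies 4r/(3π) = 0.912488 m above the diameter, so r − 4r/(3π) = 2.15 − 0.912488 = 1.23751 m below the topmost point, so y_c = 2.2 + 1.23751 = 3.43751 m and h_c = 3.43751 × 0.866025 = 2.97697 m.
A = πr²/2 = π × 2.15²/2 = 7.26101 m².
Resultant F = γ·h_c·A = 10.05525 × 2.97697 × 7.26101 = 217.352 kN.

F ≈ 217 kN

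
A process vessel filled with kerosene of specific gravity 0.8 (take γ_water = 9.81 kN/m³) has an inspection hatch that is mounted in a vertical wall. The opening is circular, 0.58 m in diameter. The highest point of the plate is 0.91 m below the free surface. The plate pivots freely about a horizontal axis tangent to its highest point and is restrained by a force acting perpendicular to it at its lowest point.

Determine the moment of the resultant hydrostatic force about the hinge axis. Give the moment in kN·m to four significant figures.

M ≈ 0.7652 kN·m

γ = 0.8 × 9.81 = 7.848 kN/m³.
The centroid is at the centre, 0.29 m below the top of the plate, so the centroid depth is h_c = 0.91 + 0.29 = 1.2 m.
A = π(0.29)² = 0.264208 m².
Resultant F = γ·h_c·A = 7.848 × 1.2 × 0.264208 = 2.48821 kN.
I_c = πr⁴/4 = π × 0.29⁴/4 = 0.00555497 m⁴.
Centre of pressure: y_p = y_c + I_c/(y_c·A) = 1.2 + 0.00555497/(1.2 × 0.264208) = 1.2 + 0.0175208 = 1.21752 m along the plane.
The resultant acts 0.29 + 0.0175208 = 0.307521 m (along the plate) below the hinge at the top edge, so the moment about the hinge is M = F × 0.307521 = 2.48821 × 0.307521 = 0.765177 kN·m.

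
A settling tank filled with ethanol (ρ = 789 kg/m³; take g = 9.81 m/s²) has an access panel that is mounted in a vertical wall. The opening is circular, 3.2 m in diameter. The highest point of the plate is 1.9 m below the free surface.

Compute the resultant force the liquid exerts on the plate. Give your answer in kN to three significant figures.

γ = ρg = 789 × 9.81 / 1000 = 7.74009 kN/m³.
The centroid is at the centre, 1.6 m below the top of the plate, so the centroid depth is h_c = 1.9 + 1.6 = 3.5 m.
A = π(1.6)² = 8.04248 m².
Resultant F = γ·h_c·A = 7.74009 × 3.5 × 8.04248 = 217.873 kN.

F ≈ 218 kN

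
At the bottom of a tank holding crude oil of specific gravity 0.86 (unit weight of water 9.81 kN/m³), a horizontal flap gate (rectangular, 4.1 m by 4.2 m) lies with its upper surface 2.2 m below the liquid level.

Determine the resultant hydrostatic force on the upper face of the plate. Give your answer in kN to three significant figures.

γ = 0.86 × 9.81 = 8.4366 kN/m³.
The plate is horizontal, so pressure is uniform at p = γ·h = 8.4366 × 2.2 = 18.5605 kN/m².
A = 4.1 × 4.2 = 17.22 m².
F = p·A = 18.5605 × 17.22 = 319.612 kN.

F ≈ 320 kN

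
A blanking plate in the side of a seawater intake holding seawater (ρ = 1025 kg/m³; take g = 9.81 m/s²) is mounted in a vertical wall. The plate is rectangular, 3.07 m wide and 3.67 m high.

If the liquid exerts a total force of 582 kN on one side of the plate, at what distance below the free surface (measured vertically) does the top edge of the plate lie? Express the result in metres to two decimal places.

d_top ≈ 3.30 m

γ = ρg = 1025 × 9.81 / 1000 = 10.05525 kN/m³.
A = 3.07 × 3.67 = 11.2669 m².
From F = γ·h_c·A, the centroid depth is h_c = 582/(10.05525 × 11.2669) = 5.13719 m.
The centroid lies 3.67/2 = 1.835 m below the top edge, so the top edge sits at h_top = 5.13719 − 1.835 = 3.30219 m below the surface.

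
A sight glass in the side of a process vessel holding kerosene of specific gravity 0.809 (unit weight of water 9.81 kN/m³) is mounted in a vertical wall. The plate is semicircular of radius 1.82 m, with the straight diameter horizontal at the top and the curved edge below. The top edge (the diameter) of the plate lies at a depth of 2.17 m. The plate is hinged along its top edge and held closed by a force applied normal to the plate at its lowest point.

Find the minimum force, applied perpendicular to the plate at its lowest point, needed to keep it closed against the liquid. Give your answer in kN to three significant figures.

P ≈ 56.8 kN

γ = 0.809 × 9.81 = 7.93629 kN/m³.
The centroid of a semicircle lies 4r/(3π) = 0.772432 m from the diameter, here below the top edge, so the centroid depth is h_c = 2.17 + 0.772432 = 2.94243 m.
A = πr²/2 = π × 1.82²/2 = 5.20311 m².
Resultant F = γ·h_c·A = 7.93629 × 2.94243 × 5.20311 = 121.503 kN.
I_c = (π/8 − 8/(9π))·r⁴ = 0.109757 × 1.82⁴ = 1.20425 m⁴.
Centre of pressure: y_p = y_c + I_c/(y_c·A) = 2.94243 + 1.20425/(2.94243 × 5.20311) = 2.94243 + 0.0786588 = 3.02109 m along the plane.
The resultant acts 0.772432 + 0.0786588 = 0.851091 m (along the plate) below the hinge at the top edge, so the moment about the hinge is M = F × 0.851091 = 121.503 × 0.851091 = 103.41 kN·m.
A normal force at the bottom, 1.82 m from the hinge, must supply this moment: P = 103.41/1.82 = 56.8187 kN.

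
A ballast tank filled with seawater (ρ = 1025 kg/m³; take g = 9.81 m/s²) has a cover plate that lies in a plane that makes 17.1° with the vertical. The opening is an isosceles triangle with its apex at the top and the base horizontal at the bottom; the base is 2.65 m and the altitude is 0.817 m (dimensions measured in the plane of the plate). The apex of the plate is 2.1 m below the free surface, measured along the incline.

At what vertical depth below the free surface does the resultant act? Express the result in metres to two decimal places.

γ = ρg = 1025 × 9.81 / 1000 = 10.05525 kN/m³.
The plate makes 17.1° with the vertical, i.e. θ = 90° − 17.1° = 72.9° to the horizontal. Measuring y along the incline from the free-surface line, vertical depth h = y·sinθ with sinθ = 0.955793.
With the apex up, the centroid sits 2h/3 = 2 × 0.817/3 = 0.544667 m below the apex, so y_c = 2.1 + 0.544667 = 2.64467 m and h_c = 2.64467 × 0.955793 = 2.52776 m.
A = ½ × 2.65 × 0.817 = 1.08252 m².
Resultant F = γ·h_c·A = 10.05525 × 2.52776 × 1.08252 = 27.5147 kN.
I_c = b·h³/36 = 2.65 × 0.817³/36 = 0.040143 m⁴.
Centre of pressure: y_p = y_c + I_c/(y_c·A) = 2.64467 + 0.040143/(2.64467 × 1.08252) = 2.64467 + 0.0140218 = 2.65869 m along the plane.
Vertically, h_p = y_p·sinθ = 2.65869 × 0.955793 = 2.54116 m.

h_p = 2.54 m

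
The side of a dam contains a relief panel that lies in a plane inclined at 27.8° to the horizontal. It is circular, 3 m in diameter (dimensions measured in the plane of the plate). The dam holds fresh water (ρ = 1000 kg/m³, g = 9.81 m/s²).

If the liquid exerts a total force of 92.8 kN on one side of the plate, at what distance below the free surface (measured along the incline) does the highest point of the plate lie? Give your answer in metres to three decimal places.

γ = ρg = 1000 × 9.81 = 9810 N/m³ = 9.81 kN/m³.
A = π(1.5)² = 7.06858 m².
From F = γ·h_c·A, the centroid depth is h_c = 92.8/(9.81 × 7.06858) = 1.33828 m.
Let θ = 27.8° be the plate's angle to the horizontal; measure y along the incline from where the plane meets the free surface. Vertical depth h = y·sinθ with sinθ = 0.466387.
Along the incline, y_c = h_c/sinθ = 1.33828/0.466387 = 2.86946 m.
The centroid is at the centre, 1.5 m below the top of the plate, so the highest point sits at y_top = 2.86946 − 1.5 = 1.36946 m along the incline.

y_top ≈ 1.369 m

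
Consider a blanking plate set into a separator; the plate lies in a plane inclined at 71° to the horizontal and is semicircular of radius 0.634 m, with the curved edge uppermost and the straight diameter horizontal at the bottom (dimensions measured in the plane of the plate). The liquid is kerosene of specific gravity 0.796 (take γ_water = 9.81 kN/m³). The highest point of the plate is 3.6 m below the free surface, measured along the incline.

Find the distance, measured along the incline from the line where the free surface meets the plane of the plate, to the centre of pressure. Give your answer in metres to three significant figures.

γ = 0.796 × 9.81 = 7.80876 kN/m³.
Let θ = 71° be the plate's angle to the horizontal; measure y along the incline from where the plane meets the free surface. Vertical depth h = y·sinθ with sinθ = 0.945519.
The centroid lies 4r/(3π) = 0.269078 m above the diameter, so r − 4r/(3π) = 0.634 − 0.269078 = 0.364922 m below the topmost point, so y_c = 3.6 + 0.364922 = 3.96492 m and h_c = 3.96492 × 0.945519 = 3.74891 m.
A = πr²/2 = π × 0.634²/2 = 0.631391 m².
Resultant F = γ·h_c·A = 7.80876 × 3.74891 × 0.631391 = 18.4836 kN.
I_c = (π/8 − 8/(9π))·r⁴ = 0.109757 × 0.634⁴ = 0.0177333 m⁴.
Centre of pressure: y_p = y_c + I_c/(y_c·A) = 3.96492 + 0.0177333/(3.96492 × 0.631391) = 3.96492 + 0.00708364 = 3.972 m along the plane.

y_p = 3.97 m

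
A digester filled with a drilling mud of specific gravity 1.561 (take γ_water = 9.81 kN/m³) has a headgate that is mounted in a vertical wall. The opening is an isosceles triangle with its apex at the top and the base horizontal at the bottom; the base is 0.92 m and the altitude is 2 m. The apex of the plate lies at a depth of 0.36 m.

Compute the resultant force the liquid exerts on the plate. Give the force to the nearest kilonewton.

γ = 1.561 × 9.81 = 15.31341 kN/m³.
With the apex up, the centroid sits 2h/3 = 2 × 2/3 = 1.33333 m below the apex, so the centroid depth is h_c = 0.36 + 1.33333 = 1.69333 m.
A = ½ × 0.92 × 2 = 0.92 m².
Resultant F = γ·h_c·A = 15.31341 × 1.69333 × 0.92 = 23.8562 kN.

F ≈ 24 kN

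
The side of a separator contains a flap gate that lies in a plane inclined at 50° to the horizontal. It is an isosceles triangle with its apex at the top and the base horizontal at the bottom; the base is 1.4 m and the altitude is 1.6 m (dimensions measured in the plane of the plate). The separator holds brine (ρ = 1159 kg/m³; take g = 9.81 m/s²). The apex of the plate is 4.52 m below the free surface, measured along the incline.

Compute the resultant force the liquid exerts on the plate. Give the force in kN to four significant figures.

F ≈ 54.50 kN

γ = ρg = 1159 × 9.81 / 1000 = 11.36979 kN/m³.
Let θ = 50° be the plate's angle to the horizontal; measure y along the incline from where the plane meets the free surface. Vertical depth h = y·sinθ with sinθ = 0.766044.
With the apex up, the centroid sits 2h/3 = 2 × 1.6/3 = 1.06667 m below the apex, so y_c = 4.52 + 1.06667 = 5.58667 m and h_c = 5.58667 × 0.766044 = 4.27964 m.
A = ½ × 1.4 × 1.6 = 1.12 m².
Resultant F = γ·h_c·A = 11.36979 × 4.27964 × 1.12 = 54.4976 kN.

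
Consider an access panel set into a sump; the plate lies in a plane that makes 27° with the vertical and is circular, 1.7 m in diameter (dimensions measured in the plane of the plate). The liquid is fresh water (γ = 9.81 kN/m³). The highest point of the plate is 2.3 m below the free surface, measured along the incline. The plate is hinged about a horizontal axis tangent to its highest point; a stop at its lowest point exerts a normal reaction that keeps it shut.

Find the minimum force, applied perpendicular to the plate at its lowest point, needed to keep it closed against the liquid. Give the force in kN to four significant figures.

γ = 9.81 kN/m³.
The plate makes 27° with the vertical, i.e. θ = 90° − 27° = 63° to the horizontal. Measuring y along the incline from the free-surface line, vertical depth h = y·sinθ with sinθ = 0.891007.
The centroid is at the centre, 0.85 m below the top of the plate, so y_c = 2.3 + 0.85 = 3.15 m and h_c = 3.15 × 0.891007 = 2.80667 m.
A = π(0.85)² = 2.2698 m².
Resultant F = γ·h_c·A = 9.81 × 2.80667 × 2.2698 = 62.4954 kN.
I_c = πr⁴/4 = π × 0.85⁴/4 = 0.409983 m⁴.
Centre of pressure: y_p = y_c + I_c/(y_c·A) = 3.15 + 0.409983/(3.15 × 2.2698) = 3.15 + 0.0573413 = 3.20734 m along the plane.
The resultant acts 0.85 + 0.0573413 = 0.907341 m (along the plate) below the hinge at the top edge, so the moment about the hinge is M = F × 0.907341 = 62.4954 × 0.907341 = 56.7046 kN·m.
A normal force at the bottom, 1.7 m from the hinge, must supply this moment: P = 56.7046/1.7 = 33.3556 kN.

P ≈ 33.36 kN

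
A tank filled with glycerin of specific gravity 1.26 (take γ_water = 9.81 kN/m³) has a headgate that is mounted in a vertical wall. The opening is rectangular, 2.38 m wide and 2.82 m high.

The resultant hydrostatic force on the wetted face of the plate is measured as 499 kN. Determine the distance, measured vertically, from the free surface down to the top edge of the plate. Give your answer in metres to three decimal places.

d_top ≈ 4.605 m

γ = 1.26 × 9.81 = 12.3606 kN/m³.
A = 2.38 × 2.82 = 6.7116 m².
From F = γ·h_c·A, the centroid depth is h_c = 499/(12.3606 × 6.7116) = 6.01499 m.
The centroid lies 2.82/2 = 1.41 m below the top edge, so the top edge sits at h_top = 6.01499 − 1.41 = 4.60499 m below the surface.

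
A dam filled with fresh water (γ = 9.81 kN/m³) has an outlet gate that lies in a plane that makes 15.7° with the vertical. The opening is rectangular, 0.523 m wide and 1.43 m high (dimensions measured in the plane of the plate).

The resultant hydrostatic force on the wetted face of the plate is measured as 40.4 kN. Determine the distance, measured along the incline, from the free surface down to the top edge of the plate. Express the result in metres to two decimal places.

γ = 9.81 kN/m³.
A = 0.523 × 1.43 = 0.74789 m².
From F = γ·h_c·A, the centroid depth is h_c = 40.4/(9.81 × 0.74789) = 5.50649 m.
The plate makes 15.7° with the vertical, i.e. θ = 90° − 15.7° = 74.3° to the horizontal. Measuring y along the incline from the free-surface line, vertical depth h = y·sinθ with sinθ = 0.962692.
Along the incline, y_c = h_c/sinθ = 5.50649/0.962692 = 5.71989 m.
The centroid lies 1.43/2 = 0.715 m below the top edge, so the top edge sits at y_top = 5.71989 − 0.715 = 5.00489 m along the incline.

y_top ≈ 5.00 m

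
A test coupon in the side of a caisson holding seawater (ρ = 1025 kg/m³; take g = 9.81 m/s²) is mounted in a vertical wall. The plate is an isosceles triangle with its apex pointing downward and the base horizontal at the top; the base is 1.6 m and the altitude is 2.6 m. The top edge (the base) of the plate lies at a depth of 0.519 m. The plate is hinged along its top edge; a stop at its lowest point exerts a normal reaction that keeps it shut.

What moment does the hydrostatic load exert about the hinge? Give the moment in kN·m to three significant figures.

M ≈ 33.0 kN·m

γ = ρg = 1025 × 9.81 / 1000 = 10.05525 kN/m³.
With the apex down, the centroid sits h/3 = 2.6/3 = 0.866667 m below the base (the top edge), so the centroid depth is h_c = 0.519 + 0.866667 = 1.38567 m.
A = ½ × 1.6 × 2.6 = 2.08 m².
Resultant F = γ·h_c·A = 10.05525 × 1.38567 × 2.08 = 28.9812 kN.
I_c = b·h³/36 = 1.6 × 2.6³/36 = 0.781156 m⁴.
Centre of pressure: y_p = y_c + I_c/(y_c·A) = 1.38567 + 0.781156/(1.38567 × 2.08) = 1.38567 + 0.271028 = 1.6567 m along the plane.
The resultant acts 0.866667 + 0.271028 = 1.13769 m (along the plate) below the hinge at the top edge, so the moment about the hinge is M = F × 1.13769 = 28.9812 × 1.13769 = 32.9716 kN·m.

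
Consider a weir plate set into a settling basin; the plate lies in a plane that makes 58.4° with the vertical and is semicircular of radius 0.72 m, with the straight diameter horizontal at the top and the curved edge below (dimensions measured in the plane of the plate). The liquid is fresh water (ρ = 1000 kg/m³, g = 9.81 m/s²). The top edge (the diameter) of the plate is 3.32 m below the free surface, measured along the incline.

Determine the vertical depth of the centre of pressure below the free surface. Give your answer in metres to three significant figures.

h_p = 1.90 m

γ = ρg = 1000 × 9.81 = 9810 N/m³ = 9.81 kN/m³.
The plate makes 58.4° with the vertical, i.e. θ = 90° − 58.4° = 31.6° to the horizontal. Measuring y along the incline from the free-surface line, vertical depth h = y·sinθ with sinθ = 0.523986.
The centroid of a semicircle lies 4r/(3π) = 0.305577 m from the diameter, here below the top edge, so y_c = 3.32 + 0.305577 = 3.62558 m and h_c = 3.62558 × 0.523986 = 1.89975 m.
A = πr²/2 = π × 0.72²/2 = 0.814301 m².
Resultant F = γ·h_c·A = 9.81 × 1.89975 × 0.814301 = 15.1758 kN.
I_c = (π/8 − 8/(9π))·r⁴ = 0.109757 × 0.72⁴ = 0.0294959 m⁴.
Centre of pressure: y_p = y_c + I_c/(y_c·A) = 3.62558 + 0.0294959/(3.62558 × 0.814301) = 3.62558 + 0.00999078 = 3.63557 m along the plane.
Vertically, h_p = y_p·sinθ = 3.63557 × 0.523986 = 1.90499 m.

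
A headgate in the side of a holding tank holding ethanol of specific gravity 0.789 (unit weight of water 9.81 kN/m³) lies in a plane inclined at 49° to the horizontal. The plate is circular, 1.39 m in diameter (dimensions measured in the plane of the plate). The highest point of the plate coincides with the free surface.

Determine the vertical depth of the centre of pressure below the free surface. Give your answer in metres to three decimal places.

h_p = 0.656 m

γ = 0.789 × 9.81 = 7.74009 kN/m³.
Let θ = 49° be the plate's angle to the horizontal; measure y along the incline from where the plane meets the free surface. Vertical depth h = y·sinθ with sinθ = 0.754710.
The centroid is at the centre, 0.695 m below the top of the plate, so y_c = 0.695 m and h_c = 0.695 × 0.754710 = 0.524523 m.
A = π(0.695)² = 1.51747 m².
Resultant F = γ·h_c·A = 7.74009 × 0.524523 × 1.51747 = 6.16071 kN.
I_c = πr⁴/4 = π × 0.695⁴/4 = 0.183244 m⁴.
Centre of pressure: y_p = y_c + I_c/(y_c·A) = 0.695 + 0.183244/(0.695 × 1.51747) = 0.695 + 0.17375 = 0.86875 m along the plane.
Vertically, h_p = y_p·sinθ = 0.86875 × 0.754710 = 0.655654 m.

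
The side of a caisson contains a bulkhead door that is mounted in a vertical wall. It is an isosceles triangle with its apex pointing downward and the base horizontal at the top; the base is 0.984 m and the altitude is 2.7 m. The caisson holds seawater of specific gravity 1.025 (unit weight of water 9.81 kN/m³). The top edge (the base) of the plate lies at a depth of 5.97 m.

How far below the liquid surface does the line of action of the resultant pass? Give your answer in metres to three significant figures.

h_p = 6.93 m

γ = 1.025 × 9.81 = 10.05525 kN/m³.
With the apex down, the centroid sits h/3 = 2.7/3 = 0.9 m below the base (the top edge), so the centroid depth is h_c = 5.97 + 0.9 = 6.87 m.
A = ½ × 0.984 × 2.7 = 1.3284 m².
Resultant F = γ·h_c·A = 10.05525 × 6.87 × 1.3284 = 91.7653 kN.
I_c = b·h³/36 = 0.984 × 2.7³/36 = 0.538002 m⁴.
Centre of pressure: y_p = y_c + I_c/(y_c·A) = 6.87 + 0.538002/(6.87 × 1.3284) = 6.87 + 0.058952 = 6.92895 m along the plane.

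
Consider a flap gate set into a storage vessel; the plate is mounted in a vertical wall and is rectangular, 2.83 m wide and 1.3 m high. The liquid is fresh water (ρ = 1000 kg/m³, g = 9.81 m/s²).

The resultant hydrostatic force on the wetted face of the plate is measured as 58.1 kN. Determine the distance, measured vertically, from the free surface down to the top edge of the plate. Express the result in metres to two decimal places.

d_top ≈ 0.96 m

γ = ρg = 1000 × 9.81 = 9810 N/m³ = 9.81 kN/m³.
A = 2.83 × 1.3 = 3.679 m².
From F = γ·h_c·A, the centroid depth is h_c = 58.1/(9.81 × 3.679) = 1.60982 m.
The centroid lies 1.3/2 = 0.65 m below the top edge, so the top edge sits at h_top = 1.60982 − 0.65 = 0.95982 m below the surface.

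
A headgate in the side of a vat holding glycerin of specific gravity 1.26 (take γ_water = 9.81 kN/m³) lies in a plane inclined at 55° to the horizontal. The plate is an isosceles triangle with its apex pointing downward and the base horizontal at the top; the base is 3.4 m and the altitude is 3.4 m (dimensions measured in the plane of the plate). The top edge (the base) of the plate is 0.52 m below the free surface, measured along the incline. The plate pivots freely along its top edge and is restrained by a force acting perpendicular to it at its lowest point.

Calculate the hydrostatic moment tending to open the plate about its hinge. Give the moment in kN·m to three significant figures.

M ≈ 147 kN·m

γ = 1.26 × 9.81 = 12.3606 kN/m³.
Let θ = 55° be the plate's angle to the horizontal; measure y along the incline from where the plane meets the free surface. Vertical depth h = y·sinθ with sinθ = 0.819152.
With the apex down, the centroid sits h/3 = 3.4/3 = 1.13333 m below the base (the top edge), so y_c = 0.52 + 1.13333 = 1.65333 m and h_c = 1.65333 × 0.819152 = 1.35433 m.
A = ½ × 3.4 × 3.4 = 5.78 m².
Resultant F = γ·h_c·A = 12.3606 × 1.35433 × 5.78 = 96.7591 kN.
I_c = b·h³/36 = 3.4 × 3.4³/36 = 3.71204 m⁴.
Centre of pressure: y_p = y_c + I_c/(y_c·A) = 1.65333 + 3.71204/(1.65333 × 5.78) = 1.65333 + 0.388441 = 2.04177 m along the plane.
The resultant acts 1.13333 + 0.388441 = 1.52177 m (along the plate) below the hinge at the top edge, so the moment about the hinge is M = F × 1.52177 = 96.7591 × 1.52177 = 147.245 kN·m.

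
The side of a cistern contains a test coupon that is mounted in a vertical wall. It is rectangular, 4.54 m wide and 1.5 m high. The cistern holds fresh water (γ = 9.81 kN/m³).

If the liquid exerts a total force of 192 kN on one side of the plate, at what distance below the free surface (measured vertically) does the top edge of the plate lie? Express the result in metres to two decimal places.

γ = 9.81 kN/m³.
A = 4.54 × 1.5 = 6.81 m².
From F = γ·h_c·A, the centroid depth is h_c = 192/(9.81 × 6.81) = 2.87399 m.
The centroid lies 1.5/2 = 0.75 m below the top edge, so the top edge sits at h_top = 2.87399 − 0.75 = 2.12399 m below the surface.

d_top ≈ 2.12 m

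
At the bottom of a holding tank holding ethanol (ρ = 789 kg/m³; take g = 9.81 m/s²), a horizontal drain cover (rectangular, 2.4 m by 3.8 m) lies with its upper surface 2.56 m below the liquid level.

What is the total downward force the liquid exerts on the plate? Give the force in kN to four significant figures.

F ≈ 180.7 kN

γ = ρg = 789 × 9.81 / 1000 = 7.74009 kN/m³.
The plate is horizontal, so pressure is uniform at p = γ·h = 7.74009 × 2.56 = 19.8146 kN/m².
A = 2.4 × 3.8 = 9.12 m².
F = p·A = 19.8146 × 9.12 = 180.709 kN.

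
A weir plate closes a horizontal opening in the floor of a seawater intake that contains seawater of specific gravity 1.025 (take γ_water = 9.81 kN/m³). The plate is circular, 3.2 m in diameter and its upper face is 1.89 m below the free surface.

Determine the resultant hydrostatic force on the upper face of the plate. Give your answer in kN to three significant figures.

γ = 1.025 × 9.81 = 10.05525 kN/m³.
The plate is horizontal, so pressure is uniform at p = γ·h = 10.05525 × 1.89 = 19.0044 kN/m².
A = π(1.6)² = 8.04248 m².
F = p·A = 19.0044 × 8.04248 = 152.843 kN.

F ≈ 153 kN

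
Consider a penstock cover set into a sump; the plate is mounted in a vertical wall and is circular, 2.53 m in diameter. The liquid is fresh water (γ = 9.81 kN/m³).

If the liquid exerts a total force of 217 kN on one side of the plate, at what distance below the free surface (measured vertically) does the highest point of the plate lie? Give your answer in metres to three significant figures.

d_top ≈ 3.14 m

γ = 9.81 kN/m³.
A = π(1.265)² = 5.02726 m².
From F = γ·h_c·A, the centroid depth is h_c = 217/(9.81 × 5.02726) = 4.40007 m.
The centroid is at the centre, 1.265 m below the top of the plate, so the highest point sits at h_top = 4.40007 − 1.265 = 3.13507 m below the surface.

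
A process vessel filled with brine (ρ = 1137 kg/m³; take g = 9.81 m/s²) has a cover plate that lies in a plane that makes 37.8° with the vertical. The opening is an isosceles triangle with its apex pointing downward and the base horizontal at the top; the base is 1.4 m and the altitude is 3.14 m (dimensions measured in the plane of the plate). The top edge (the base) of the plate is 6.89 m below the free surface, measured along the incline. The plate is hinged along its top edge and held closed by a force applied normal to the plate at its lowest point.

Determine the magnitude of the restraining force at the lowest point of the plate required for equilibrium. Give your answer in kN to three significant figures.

P ≈ 54.6 kN

γ = ρg = 1137 × 9.81 / 1000 = 11.15397 kN/m³.
The plate makes 37.8° with the vertical, i.e. θ = 90° − 37.8° = 52.2° to the horizontal. Measuring y along the incline from the free-surface line, vertical depth h = y·sinθ with sinθ = 0.790155.
With the apex down, the centroid sits h/3 = 3.14/3 = 1.04667 m below the base (the top edge), so y_c = 6.89 + 1.04667 = 7.93667 m and h_c = 7.93667 × 0.790155 = 6.2712 m.
A = ½ × 1.4 × 3.14 = 2.198 m².
Resultant F = γ·h_c·A = 11.15397 × 6.2712 × 2.198 = 153.747 kN.
I_c = b·h³/36 = 1.4 × 3.14³/36 = 1.20397 m⁴.
Centre of pressure: y_p = y_c + I_c/(y_c·A) = 7.93667 + 1.20397/(7.93667 × 2.198) = 7.93667 + 0.069016 = 8.00569 m along the plane.
The resultant acts 1.04667 + 0.069016 = 1.11569 m (along the plate) below the hinge at the top edge, so the moment about the hinge is M = F × 1.11569 = 153.747 × 1.11569 = 171.534 kN·m.
A normal force at the bottom, 3.14 m from the hinge, must supply this moment: P = 171.534/3.14 = 54.6287 kN.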